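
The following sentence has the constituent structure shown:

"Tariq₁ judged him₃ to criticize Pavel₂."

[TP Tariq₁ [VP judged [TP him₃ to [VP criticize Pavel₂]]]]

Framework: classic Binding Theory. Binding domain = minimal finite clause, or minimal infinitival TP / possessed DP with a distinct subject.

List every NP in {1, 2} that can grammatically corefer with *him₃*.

*him* is a pronoun, so Principle B applies: it must be free in its binding domain.
Binding domain of *him₃*: the matrix TP, whose subject is Tariq₁.
*Tariq₁* c-commands the pronoun within its binding domain → coindexation would violate Principle B.
*Pavel₂*: the pronoun c-commands this R-expression → coindexation would violate Principle C on *Pavel₂*.

none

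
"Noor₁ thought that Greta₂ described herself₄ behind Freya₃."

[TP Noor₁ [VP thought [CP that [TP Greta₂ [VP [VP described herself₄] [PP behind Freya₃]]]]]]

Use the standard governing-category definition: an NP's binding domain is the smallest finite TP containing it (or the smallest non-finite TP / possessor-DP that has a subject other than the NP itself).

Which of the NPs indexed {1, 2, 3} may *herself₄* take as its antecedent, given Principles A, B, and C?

*herself* is an anaphor, so Principle A applies: it must be bound in its binding domain.
Binding domain of *herself₄*: the embedded TP, whose subject is Greta₂.
*Noor₁* c-commands the anaphor but is outside its binding domain → cannot satisfy Principle A.
*Greta₂* c-commands the anaphor within its binding domain → licit binder.
*Freya₃* does not c-command the anaphor → cannot bind it.

{2}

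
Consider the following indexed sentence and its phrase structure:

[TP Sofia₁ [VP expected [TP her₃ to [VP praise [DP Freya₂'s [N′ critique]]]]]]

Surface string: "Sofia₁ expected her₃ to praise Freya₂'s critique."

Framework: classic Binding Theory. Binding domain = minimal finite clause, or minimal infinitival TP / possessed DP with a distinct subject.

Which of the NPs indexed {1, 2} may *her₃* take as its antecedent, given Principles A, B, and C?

none

*her* is a pronoun, so Principle B applies: it must be free in its binding domain.
Binding domain of *her₃*: the matrix TP, whose subject is Sofia₁.
*Sofia₁* c-commands the pronoun within its binding domain → coindexation would violate Principle B.
*Freya₂*: the pronoun c-commands this R-expression → coindexation would violate Principle C on *Freya₂*.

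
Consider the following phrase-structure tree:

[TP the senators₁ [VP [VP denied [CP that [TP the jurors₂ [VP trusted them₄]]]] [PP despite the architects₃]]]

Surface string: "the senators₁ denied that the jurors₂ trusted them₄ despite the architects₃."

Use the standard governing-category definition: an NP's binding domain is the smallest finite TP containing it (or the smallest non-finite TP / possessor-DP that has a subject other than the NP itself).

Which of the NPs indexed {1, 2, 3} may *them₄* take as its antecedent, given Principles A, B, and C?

*them* is a pronoun, so Principle B applies: it must be free in its binding domain.
Binding domain of *them₄*: the embedded TP, whose subject is the jurors₂.
*the senators₁* c-commands the pronoun but from outside its binding domain, and is not c-commanded by it → coindexation permitted.
*the jurors₂* c-commands the pronoun within its binding domain → coindexation would violate Principle B.
*the architects₃* and the pronoun do not c-command one another → neither Principle B nor Principle C is at stake; coindexation permitted.

{1, 3}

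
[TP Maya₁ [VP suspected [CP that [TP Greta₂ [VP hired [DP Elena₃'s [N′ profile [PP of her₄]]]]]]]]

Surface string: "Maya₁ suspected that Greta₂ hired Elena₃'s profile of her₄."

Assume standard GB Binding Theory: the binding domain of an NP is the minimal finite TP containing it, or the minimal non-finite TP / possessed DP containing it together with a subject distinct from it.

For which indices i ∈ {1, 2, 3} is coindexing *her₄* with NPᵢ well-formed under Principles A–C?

{1, 2}

*her* is a pronoun, so Principle B applies: it must be free in its binding domain.
Binding domain of *her₄*: the possessed DP, whose subject is Elena₃.
*Maya₁* c-commands the pronoun but from outside its binding domain, and is not c-commanded by it → coindexation permitted.
*Greta₂* c-commands the pronoun but from outside its binding domain, and is not c-commanded by it → coindexation permitted.
*Elena₃* c-commands the pronoun within its binding domain → coindexation would violate Principle B.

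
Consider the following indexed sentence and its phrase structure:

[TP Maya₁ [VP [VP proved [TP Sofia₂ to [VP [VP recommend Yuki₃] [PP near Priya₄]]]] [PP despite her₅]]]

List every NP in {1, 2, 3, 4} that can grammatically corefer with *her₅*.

{2, 3, 4}

*her* is a pronoun, so Principle B applies: it must be free in its binding domain.
Binding domain of *her₅*: the matrix TP, whose subject is Maya₁.
*Maya₁* c-commands the pronoun within its binding domain → coindexation would violate Principle B.
*Sofia₂* and the pronoun do not c-command one another → neither Principle B nor Principle C is at stake; coindexation permitted.
*Yuki₃* and the pronoun do not c-command one another → neither Principle B nor Principle C is at stake; coindexation permitted.
*Priya₄* and the pronoun do not c-command one another → neither Principle B nor Principle C is at stake; coindexation permitted.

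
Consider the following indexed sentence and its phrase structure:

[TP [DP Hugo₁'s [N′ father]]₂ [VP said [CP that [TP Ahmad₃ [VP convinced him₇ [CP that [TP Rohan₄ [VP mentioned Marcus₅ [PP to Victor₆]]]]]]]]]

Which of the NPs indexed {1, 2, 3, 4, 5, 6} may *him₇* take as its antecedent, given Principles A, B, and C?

*him* is a pronoun, so Principle B applies: it must be free in its binding domain.
Binding domain of *him₇*: the embedded TP, whose subject is Ahmad₃.
*Hugo₁* and the pronoun do not c-command one another → neither Principle B nor Principle C is at stake; coindexation permitted.
*[Hugo₁'s father]₂* c-commands the pronoun but from outside its binding domain, and is not c-commanded by it → coindexation permitted.
*Ahmad₃* c-commands the pronoun within its binding domain → coindexation would violate Principle B.
*Rohan₄*: the pronoun c-commands this R-expression → coindexation would violate Principle C on *Rohan₄*.
*Marcus₅*: the pronoun c-commands this R-expression → coindexation would violate Principle C on *Marcus₅*.
*Victor₆*: the pronoun c-commands this R-expression → coindexation would violate Principle C on *Victor₆*.

{1, 2}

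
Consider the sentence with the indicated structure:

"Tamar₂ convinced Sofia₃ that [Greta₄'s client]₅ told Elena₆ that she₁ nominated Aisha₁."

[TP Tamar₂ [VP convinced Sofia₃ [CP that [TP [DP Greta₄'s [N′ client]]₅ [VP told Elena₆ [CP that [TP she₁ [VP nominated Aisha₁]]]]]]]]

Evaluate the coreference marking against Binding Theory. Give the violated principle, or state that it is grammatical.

The two coindexed NPs are *she₁* and *Aisha₁*.
*Aisha₁* is an R-expression. Principle C requires it to be free everywhere.
*she₁* c-commands it and carries the same index.
The R-expression is bound → Principle C violation.

Principle C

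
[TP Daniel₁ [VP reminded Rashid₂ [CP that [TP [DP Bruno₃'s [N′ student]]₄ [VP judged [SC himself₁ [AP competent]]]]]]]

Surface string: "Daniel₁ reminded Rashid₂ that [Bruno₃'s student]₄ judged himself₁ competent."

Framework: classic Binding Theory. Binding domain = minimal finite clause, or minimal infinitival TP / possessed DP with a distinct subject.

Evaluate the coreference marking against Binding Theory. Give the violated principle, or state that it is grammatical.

Principle A

The two coindexed NPs are *Daniel₁* and *himself₁*.
*himself₁* is an anaphor. Principle A requires it to be bound within its binding domain — the embedded TP, whose subject is [Bruno₃'s student]₄.
Within that domain it is c-commanded by *[Bruno₃'s student]₄*, which does not share its index.
*Daniel₁* does c-command the anaphor, but from outside its binding domain.
The anaphor is unbound in its domain → Principle A violation.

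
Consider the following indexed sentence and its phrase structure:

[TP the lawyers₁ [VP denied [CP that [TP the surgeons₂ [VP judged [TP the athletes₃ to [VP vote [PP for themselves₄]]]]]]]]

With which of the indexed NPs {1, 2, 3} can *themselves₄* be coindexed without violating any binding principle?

{3}

*themselves* is an anaphor, so Principle A applies: it must be bound in its binding domain.
Binding domain of *themselves₄*: the embedded TP, whose subject is the athletes₃.
*the lawyers₁* c-commands the anaphor but is outside its binding domain → cannot satisfy Principle A.
*the surgeons₂* c-commands the anaphor but is outside its binding domain → cannot satisfy Principle A.
*the athletes₃* c-commands the anaphor within its binding domain → licit binder.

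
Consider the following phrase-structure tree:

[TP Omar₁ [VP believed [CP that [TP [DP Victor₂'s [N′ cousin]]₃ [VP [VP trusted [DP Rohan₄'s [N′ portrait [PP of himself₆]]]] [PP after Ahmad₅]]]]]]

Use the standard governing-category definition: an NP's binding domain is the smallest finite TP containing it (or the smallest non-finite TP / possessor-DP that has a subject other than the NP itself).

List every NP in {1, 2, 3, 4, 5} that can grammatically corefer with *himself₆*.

{4}

*himself* is an anaphor, so Principle A applies: it must be bound in its binding domain.
Binding domain of *himself₆*: the possessed DP, whose subject is Rohan₄.
*Omar₁* c-commands the anaphor but is outside its binding domain → cannot satisfy Principle A.
*Victor₂* does not c-command the anaphor → cannot bind it.
*[Victor₂'s cousin]₃* c-commands the anaphor but is outside its binding domain → cannot satisfy Principle A.
*Rohan₄* c-commands the anaphor within its binding domain → licit binder.
*Ahmad₅* does not c-command the anaphor → cannot bind it.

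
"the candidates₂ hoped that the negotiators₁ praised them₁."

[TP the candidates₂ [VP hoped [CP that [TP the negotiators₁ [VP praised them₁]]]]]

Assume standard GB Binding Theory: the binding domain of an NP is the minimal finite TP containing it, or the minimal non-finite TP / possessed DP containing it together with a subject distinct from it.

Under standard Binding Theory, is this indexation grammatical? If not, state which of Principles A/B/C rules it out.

Principle B

The two coindexed NPs are *the negotiators₁* and *them₁*.
*them₁* is a pronoun. Its binding domain is the embedded TP, whose subject is the negotiators₁.
*the negotiators₁* c-commands it within that domain and carries the same index.
The pronoun is locally bound → Principle B violation.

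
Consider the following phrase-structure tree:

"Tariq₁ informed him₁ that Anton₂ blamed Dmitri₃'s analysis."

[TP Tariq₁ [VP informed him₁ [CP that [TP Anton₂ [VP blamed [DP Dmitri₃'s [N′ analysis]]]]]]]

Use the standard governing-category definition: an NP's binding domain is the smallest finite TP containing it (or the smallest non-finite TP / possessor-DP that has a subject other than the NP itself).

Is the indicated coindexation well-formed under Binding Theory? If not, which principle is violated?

The two coindexed NPs are *Tariq₁* and *him₁*.
*him₁* is a pronoun. Its binding domain is the matrix TP, whose subject is Tariq₁.
*Tariq₁* c-commands it within that domain and carries the same index.
The pronoun is locally bound → Principle B violation.

Principle B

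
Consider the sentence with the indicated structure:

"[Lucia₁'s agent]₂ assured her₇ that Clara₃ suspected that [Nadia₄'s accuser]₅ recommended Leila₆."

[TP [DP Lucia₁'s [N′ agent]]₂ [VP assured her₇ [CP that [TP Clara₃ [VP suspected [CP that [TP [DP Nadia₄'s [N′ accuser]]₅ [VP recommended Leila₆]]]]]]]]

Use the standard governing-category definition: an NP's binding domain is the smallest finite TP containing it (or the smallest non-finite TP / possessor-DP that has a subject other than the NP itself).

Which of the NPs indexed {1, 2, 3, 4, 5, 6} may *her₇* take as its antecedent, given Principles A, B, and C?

*her* is a pronoun, so Principle B applies: it must be free in its binding domain.
Binding domain of *her₇*: the matrix TP, whose subject is [Lucia₁'s agent]₂.
*Lucia₁* and the pronoun do not c-command one another → neither Principle B nor Principle C is at stake; coindexation permitted.
*[Lucia₁'s agent]₂* c-commands the pronoun within its binding domain → coindexation would violate Principle B.
*Clara₃*: the pronoun c-commands this R-expression → coindexation would violate Principle C on *Clara₃*.
*Nadia₄*: the pronoun c-commands this R-expression → coindexation would violate Principle C on *Nadia₄*.
*[Nadia₄'s accuser]₅*: the pronoun c-commands this R-expression → coindexation would violate Principle C on *[Nadia₄'s accuser]₅*.
*Leila₆*: the pronoun c-commands this R-expression → coindexation would violate Principle C on *Leila₆*.

{1}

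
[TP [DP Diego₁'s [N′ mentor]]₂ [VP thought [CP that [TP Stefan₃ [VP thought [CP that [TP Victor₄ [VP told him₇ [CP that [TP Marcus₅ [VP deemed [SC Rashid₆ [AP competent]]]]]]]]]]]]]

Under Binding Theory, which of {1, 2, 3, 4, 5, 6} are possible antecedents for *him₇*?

*him* is a pronoun, so Principle B applies: it must be free in its binding domain.
Binding domain of *him₇*: the embedded TP, whose subject is Victor₄.
*Diego₁* and the pronoun do not c-command one another → neither Principle B nor Principle C is at stake; coindexation permitted.
*[Diego₁'s mentor]₂* c-commands the pronoun but from outside its binding domain, and is not c-commanded by it → coindexation permitted.
*Stefan₃* c-commands the pronoun but from outside its binding domain, and is not c-commanded by it → coindexation permitted.
*Victor₄* c-commands the pronoun within its binding domain → coindexation would violate Principle B.
*Marcus₅*: the pronoun c-commands this R-expression → coindexation would violate Principle C on *Marcus₅*.
*Rashid₆*: the pronoun c-commands this R-expression → coindexation would violate Principle C on *Rashid₆*.

{1, 2, 3}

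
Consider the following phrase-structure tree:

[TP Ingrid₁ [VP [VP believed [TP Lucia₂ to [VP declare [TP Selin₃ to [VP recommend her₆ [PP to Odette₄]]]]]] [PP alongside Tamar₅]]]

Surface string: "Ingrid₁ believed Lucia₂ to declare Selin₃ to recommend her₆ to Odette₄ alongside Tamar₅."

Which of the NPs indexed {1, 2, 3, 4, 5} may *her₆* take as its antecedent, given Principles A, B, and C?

*her* is a pronoun, so Principle B applies: it must be free in its binding domain.
Binding domain of *her₆*: the embedded TP, whose subject is Selin₃.
*Ingrid₁* c-commands the pronoun but from outside its binding domain, and is not c-commanded by it → coindexation permitted.
*Lucia₂* c-commands the pronoun but from outside its binding domain, and is not c-commanded by it → coindexation permitted.
*Selin₃* c-commands the pronoun within its binding domain → coindexation would violate Principle B.
*Odette₄*: the pronoun c-commands this R-expression → coindexation would violate Principle C on *Odette₄*.
*Tamar₅* and the pronoun do not c-command one another → neither Principle B nor Principle C is at stake; coindexation permitted.

{1, 2, 5}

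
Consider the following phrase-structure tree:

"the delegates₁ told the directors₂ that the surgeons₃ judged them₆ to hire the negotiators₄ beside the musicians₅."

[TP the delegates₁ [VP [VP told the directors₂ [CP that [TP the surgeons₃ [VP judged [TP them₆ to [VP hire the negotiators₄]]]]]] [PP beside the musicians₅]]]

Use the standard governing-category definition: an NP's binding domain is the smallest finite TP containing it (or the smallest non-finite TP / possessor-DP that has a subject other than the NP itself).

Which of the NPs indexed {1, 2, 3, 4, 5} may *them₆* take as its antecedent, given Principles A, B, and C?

{1, 2, 5}

*them* is a pronoun, so Principle B applies: it must be free in its binding domain.
Binding domain of *them₆*: the embedded TP, whose subject is the surgeons₃.
*the delegates₁* c-commands the pronoun but from outside its binding domain, and is not c-commanded by it → coindexation permitted.
*the directors₂* c-commands the pronoun but from outside its binding domain, and is not c-commanded by it → coindexation permitted.
*the surgeons₃* c-commands the pronoun within its binding domain → coindexation would violate Principle B.
*the negotiators₄*: the pronoun c-commands this R-expression → coindexation would violate Principle C on *the negotiators₄*.
*the musicians₅* and the pronoun do not c-command one another → neither Principle B nor Principle C is at stake; coindexation permitted.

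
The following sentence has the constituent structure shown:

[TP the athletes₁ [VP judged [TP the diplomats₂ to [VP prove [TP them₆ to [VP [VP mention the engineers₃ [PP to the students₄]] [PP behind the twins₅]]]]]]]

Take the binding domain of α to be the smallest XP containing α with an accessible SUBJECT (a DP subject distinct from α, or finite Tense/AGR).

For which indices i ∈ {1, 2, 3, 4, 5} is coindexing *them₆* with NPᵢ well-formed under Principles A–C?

{1}

*them* is a pronoun, so Principle B applies: it must be free in its binding domain.
Binding domain of *them₆*: the embedded TP, whose subject is the diplomats₂.
*the athletes₁* c-commands the pronoun but from outside its binding domain, and is not c-commanded by it → coindexation permitted.
*the diplomats₂* c-commands the pronoun within its binding domain → coindexation would violate Principle B.
*the engineers₃*: the pronoun c-commands this R-expression → coindexation would violate Principle C on *the engineers₃*.
*the students₄*: the pronoun c-commands this R-expression → coindexation would violate Principle C on *the students₄*.
*the twins₅*: the pronoun c-commands this R-expression → coindexation would violate Principle C on *the twins₅*.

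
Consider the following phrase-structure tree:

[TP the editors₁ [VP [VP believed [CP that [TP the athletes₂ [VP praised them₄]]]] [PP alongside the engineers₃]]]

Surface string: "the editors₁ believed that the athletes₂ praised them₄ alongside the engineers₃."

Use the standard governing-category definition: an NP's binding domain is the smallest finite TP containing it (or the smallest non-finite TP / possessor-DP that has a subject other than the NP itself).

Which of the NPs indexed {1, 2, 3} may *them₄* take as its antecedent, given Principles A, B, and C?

*them* is a pronoun, so Principle B applies: it must be free in its binding domain.
Binding domain of *them₄*: the embedded TP, whose subject is the athletes₂.
*the editors₁* c-commands the pronoun but from outside its binding domain, and is not c-commanded by it → coindexation permitted.
*the athletes₂* c-commands the pronoun within its binding domain → coindexation would violate Principle B.
*the engineers₃* and the pronoun do not c-command one another → neither Principle B nor Principle C is at stake; coindexation permitted.

{1, 3}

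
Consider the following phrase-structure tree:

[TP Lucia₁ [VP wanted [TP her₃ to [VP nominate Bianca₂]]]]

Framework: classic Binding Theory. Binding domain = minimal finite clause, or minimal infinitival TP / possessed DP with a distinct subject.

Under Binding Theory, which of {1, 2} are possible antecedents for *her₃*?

*her* is a pronoun, so Principle B applies: it must be free in its binding domain.
Binding domain of *her₃*: the matrix TP, whose subject is Lucia₁.
*Lucia₁* c-commands the pronoun within its binding domain → coindexation would violate Principle B.
*Bianca₂*: the pronoun c-commands this R-expression → coindexation would violate Principle C on *Bianca₂*.

none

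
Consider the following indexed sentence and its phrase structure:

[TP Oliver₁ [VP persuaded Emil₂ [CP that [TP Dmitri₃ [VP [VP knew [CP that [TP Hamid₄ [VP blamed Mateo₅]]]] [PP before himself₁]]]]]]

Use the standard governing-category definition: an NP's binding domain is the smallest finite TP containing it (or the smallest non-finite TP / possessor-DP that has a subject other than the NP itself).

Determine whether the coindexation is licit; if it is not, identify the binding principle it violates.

The two coindexed NPs are *Oliver₁* and *himself₁*.
*himself₁* is an anaphor. Principle A requires it to be bound within its binding domain — the embedded TP, whose subject is Dmitri₃.
Within that domain it is c-commanded by *Dmitri₃*, which does not share its index.
*Oliver₁* does c-command the anaphor, but from outside its binding domain.
The anaphor is unbound in its domain → Principle A violation.

Principle A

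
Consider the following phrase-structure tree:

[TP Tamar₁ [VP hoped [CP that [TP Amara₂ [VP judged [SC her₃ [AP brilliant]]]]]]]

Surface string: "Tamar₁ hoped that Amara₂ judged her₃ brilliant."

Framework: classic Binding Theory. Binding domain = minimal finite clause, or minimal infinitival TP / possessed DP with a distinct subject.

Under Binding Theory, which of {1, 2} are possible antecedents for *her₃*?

{1}

*her* is a pronoun, so Principle B applies: it must be free in its binding domain.
Binding domain of *her₃*: the embedded TP, whose subject is Amara₂.
*Tamar₁* c-commands the pronoun but from outside its binding domain, and is not c-commanded by it → coindexation permitted.
*Amara₂* c-commands the pronoun within its binding domain → coindexation would violate Principle B.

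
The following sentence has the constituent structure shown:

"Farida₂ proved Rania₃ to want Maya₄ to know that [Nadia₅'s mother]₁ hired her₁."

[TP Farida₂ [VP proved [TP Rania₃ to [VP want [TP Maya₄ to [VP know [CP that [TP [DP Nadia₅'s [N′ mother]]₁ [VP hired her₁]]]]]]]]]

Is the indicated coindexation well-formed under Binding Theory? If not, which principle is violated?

Principle B

The two coindexed NPs are *[Nadia₅'s mother]₁* and *her₁*.
*her₁* is a pronoun. Its binding domain is the embedded TP, whose subject is [Nadia₅'s mother]₁.
*[Nadia₅'s mother]₁* c-commands it within that domain and carries the same index.
The pronoun is locally bound → Principle B violation.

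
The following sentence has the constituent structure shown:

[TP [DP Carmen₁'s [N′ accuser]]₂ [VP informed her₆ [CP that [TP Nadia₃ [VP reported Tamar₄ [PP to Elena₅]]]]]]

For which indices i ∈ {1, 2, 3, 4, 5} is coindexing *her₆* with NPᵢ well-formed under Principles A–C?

*her* is a pronoun, so Principle B applies: it must be free in its binding domain.
Binding domain of *her₆*: the matrix TP, whose subject is [Carmen₁'s accuser]₂.
*Carmen₁* and the pronoun do not c-command one another → neither Principle B nor Principle C is at stake; coindexation permitted.
*[Carmen₁'s accuser]₂* c-commands the pronoun within its binding domain → coindexation would violate Principle B.
*Nadia₃*: the pronoun c-commands this R-expression → coindexation would violate Principle C on *Nadia₃*.
*Tamar₄*: the pronoun c-commands this R-expression → coindexation would violate Principle C on *Tamar₄*.
*Elena₅*: the pronoun c-commands this R-expression → coindexation would violate Principle C on *Elena₅*.

{1}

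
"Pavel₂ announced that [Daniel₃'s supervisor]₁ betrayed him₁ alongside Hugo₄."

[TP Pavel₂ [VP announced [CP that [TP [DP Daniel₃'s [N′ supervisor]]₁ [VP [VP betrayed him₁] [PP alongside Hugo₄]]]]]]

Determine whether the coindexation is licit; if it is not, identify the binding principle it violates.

Principle B

The two coindexed NPs are *[Daniel₃'s supervisor]₁* and *him₁*.
*him₁* is a pronoun. Its binding domain is the embedded TP, whose subject is [Daniel₃'s supervisor]₁.
*[Daniel₃'s supervisor]₁* c-commands it within that domain and carries the same index.
The pronoun is locally bound → Principle B violation.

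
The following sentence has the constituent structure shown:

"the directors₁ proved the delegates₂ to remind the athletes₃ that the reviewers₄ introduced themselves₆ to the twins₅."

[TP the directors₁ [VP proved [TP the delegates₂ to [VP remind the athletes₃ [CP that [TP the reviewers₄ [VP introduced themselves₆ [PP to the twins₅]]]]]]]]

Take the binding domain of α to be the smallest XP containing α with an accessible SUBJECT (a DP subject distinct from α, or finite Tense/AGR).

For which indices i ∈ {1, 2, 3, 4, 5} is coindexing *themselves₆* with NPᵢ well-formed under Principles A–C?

*themselves* is an anaphor, so Principle A applies: it must be bound in its binding domain.
Binding domain of *themselves₆*: the embedded TP, whose subject is the reviewers₄.
*the directors₁* c-commands the anaphor but is outside its binding domain → cannot satisfy Principle A.
*the delegates₂* c-commands the anaphor but is outside its binding domain → cannot satisfy Principle A.
*the athletes₃* c-commands the anaphor but is outside its binding domain → cannot satisfy Principle A.
*the reviewers₄* c-commands the anaphor within its binding domain → licit binder.
*the twins₅* does not c-command the anaphor → cannot bind it.

{4}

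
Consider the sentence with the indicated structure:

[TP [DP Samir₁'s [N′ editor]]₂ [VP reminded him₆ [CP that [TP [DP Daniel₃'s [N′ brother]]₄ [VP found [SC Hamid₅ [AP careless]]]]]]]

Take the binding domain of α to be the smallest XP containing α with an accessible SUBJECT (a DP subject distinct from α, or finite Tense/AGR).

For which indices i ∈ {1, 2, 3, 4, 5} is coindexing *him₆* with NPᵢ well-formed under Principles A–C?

*him* is a pronoun, so Principle B applies: it must be free in its binding domain.
Binding domain of *him₆*: the matrix TP, whose subject is [Samir₁'s editor]₂.
*Samir₁* and the pronoun do not c-command one another → neither Principle B nor Principle C is at stake; coindexation permitted.
*[Samir₁'s editor]₂* c-commands the pronoun within its binding domain → coindexation would violate Principle B.
*Daniel₃*: the pronoun c-commands this R-expression → coindexation would violate Principle C on *Daniel₃*.
*[Daniel₃'s brother]₄*: the pronoun c-commands this R-expression → coindexation would violate Principle C on *[Daniel₃'s brother]₄*.
*Hamid₅*: the pronoun c-commands this R-expression → coindexation would violate Principle C on *Hamid₅*.

{1}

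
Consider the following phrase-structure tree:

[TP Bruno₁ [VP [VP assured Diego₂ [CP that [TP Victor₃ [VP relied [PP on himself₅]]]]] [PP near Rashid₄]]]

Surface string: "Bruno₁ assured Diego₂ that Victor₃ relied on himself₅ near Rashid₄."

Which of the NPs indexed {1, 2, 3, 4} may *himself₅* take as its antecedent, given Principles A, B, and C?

*himself* is an anaphor, so Principle A applies: it must be bound in its binding domain.
Binding domain of *himself₅*: the embedded TP, whose subject is Victor₃.
*Bruno₁* c-commands the anaphor but is outside its binding domain → cannot satisfy Principle A.
*Diego₂* c-commands the anaphor but is outside its binding domain → cannot satisfy Principle A.
*Victor₃* c-commands the anaphor within its binding domain → licit binder.
*Rashid₄* does not c-command the anaphor → cannot bind it.

{3}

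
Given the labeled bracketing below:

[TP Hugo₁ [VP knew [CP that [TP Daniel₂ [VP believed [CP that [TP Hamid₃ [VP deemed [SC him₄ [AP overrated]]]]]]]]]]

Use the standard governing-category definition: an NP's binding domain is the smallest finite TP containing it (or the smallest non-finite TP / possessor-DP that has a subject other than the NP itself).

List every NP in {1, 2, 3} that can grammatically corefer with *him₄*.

*him* is a pronoun, so Principle B applies: it must be free in its binding domain.
Binding domain of *him₄*: the embedded TP, whose subject is Hamid₃.
*Hugo₁* c-commands the pronoun but from outside its binding domain, and is not c-commanded by it → coindexation permitted.
*Daniel₂* c-commands the pronoun but from outside its binding domain, and is not c-commanded by it → coindexation permitted.
*Hamid₃* c-commands the pronoun within its binding domain → coindexation would violate Principle B.

{1, 2}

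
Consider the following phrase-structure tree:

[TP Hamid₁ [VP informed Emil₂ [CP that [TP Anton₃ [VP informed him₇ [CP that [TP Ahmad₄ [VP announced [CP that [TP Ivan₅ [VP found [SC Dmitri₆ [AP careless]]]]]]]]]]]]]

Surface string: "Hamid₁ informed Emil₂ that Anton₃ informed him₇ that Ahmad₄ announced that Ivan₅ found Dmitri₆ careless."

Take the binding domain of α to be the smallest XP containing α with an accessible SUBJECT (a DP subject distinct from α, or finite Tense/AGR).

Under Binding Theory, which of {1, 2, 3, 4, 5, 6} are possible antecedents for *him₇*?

{1, 2}

*him* is a pronoun, so Principle B applies: it must be free in its binding domain.
Binding domain of *him₇*: the embedded TP, whose subject is Anton₃.
*Hamid₁* c-commands the pronoun but from outside its binding domain, and is not c-commanded by it → coindexation permitted.
*Emil₂* c-commands the pronoun but from outside its binding domain, and is not c-commanded by it → coindexation permitted.
*Anton₃* c-commands the pronoun within its binding domain → coindexation would violate Principle B.
*Ahmad₄*: the pronoun c-commands this R-expression → coindexation would violate Principle C on *Ahmad₄*.
*Ivan₅*: the pronoun c-commands this R-expression → coindexation would violate Principle C on *Ivan₅*.
*Dmitri₆*: the pronoun c-commands this R-expression → coindexation would violate Principle C on *Dmitri₆*.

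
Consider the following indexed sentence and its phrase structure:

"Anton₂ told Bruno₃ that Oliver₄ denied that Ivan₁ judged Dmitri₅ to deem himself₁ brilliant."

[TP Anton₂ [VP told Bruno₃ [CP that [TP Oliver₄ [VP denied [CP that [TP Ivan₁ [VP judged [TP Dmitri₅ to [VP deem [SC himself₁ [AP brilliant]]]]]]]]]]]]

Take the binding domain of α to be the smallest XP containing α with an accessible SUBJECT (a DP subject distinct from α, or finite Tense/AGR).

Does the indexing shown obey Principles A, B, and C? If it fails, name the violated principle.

Principle A

The two coindexed NPs are *Ivan₁* and *himself₁*.
*himself₁* is an anaphor. Principle A requires it to be bound within its binding domain — the embedded TP, whose subject is Dmitri₅.
Within that domain it is c-commanded by *Dmitri₅*, which does not share its index.
*Ivan₁* does c-command the anaphor, but from outside its binding domain.
The anaphor is unbound in its domain → Principle A violation.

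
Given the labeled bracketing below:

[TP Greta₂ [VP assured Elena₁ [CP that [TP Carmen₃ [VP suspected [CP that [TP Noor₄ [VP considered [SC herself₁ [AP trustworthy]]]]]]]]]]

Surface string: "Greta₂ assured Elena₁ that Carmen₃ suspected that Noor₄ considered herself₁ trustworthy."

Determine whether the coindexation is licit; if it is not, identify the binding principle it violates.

The two coindexed NPs are *Elena₁* and *herself₁*.
*herself₁* is an anaphor. Principle A requires it to be bound within its binding domain — the embedded TP, whose subject is Noor₄.
Within that domain it is c-commanded by *Noor₄*, which does not share its index.
*Elena₁* does c-command the anaphor, but from outside its binding domain.
The anaphor is unbound in its domain → Principle A violation.

Principle A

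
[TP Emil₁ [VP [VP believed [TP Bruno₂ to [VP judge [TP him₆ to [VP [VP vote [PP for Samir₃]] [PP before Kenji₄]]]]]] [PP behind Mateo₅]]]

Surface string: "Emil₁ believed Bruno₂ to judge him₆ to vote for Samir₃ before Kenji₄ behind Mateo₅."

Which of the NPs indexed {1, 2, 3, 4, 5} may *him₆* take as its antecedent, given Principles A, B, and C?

{1, 5}

*him* is a pronoun, so Principle B applies: it must be free in its binding domain.
Binding domain of *him₆*: the embedded TP, whose subject is Bruno₂.
*Emil₁* c-commands the pronoun but from outside its binding domain, and is not c-commanded by it → coindexation permitted.
*Bruno₂* c-commands the pronoun within its binding domain → coindexation would violate Principle B.
*Samir₃*: the pronoun c-commands this R-expression → coindexation would violate Principle C on *Samir₃*.
*Kenji₄*: the pronoun c-commands this R-expression → coindexation would violate Principle C on *Kenji₄*.
*Mateo₅* and the pronoun do not c-command one another → neither Principle B nor Principle C is at stake; coindexation permitted.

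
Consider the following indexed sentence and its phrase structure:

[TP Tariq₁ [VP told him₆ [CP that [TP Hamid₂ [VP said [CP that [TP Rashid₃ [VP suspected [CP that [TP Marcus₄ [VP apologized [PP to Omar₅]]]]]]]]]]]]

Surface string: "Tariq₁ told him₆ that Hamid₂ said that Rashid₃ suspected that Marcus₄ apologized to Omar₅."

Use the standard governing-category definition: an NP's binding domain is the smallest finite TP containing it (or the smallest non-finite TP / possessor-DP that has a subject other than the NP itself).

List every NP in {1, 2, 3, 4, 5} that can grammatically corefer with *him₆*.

none

*him* is a pronoun, so Principle B applies: it must be free in its binding domain.
Binding domain of *him₆*: the matrix TP, whose subject is Tariq₁.
*Tariq₁* c-commands the pronoun within its binding domain → coindexation would violate Principle B.
*Hamid₂*: the pronoun c-commands this R-expression → coindexation would violate Principle C on *Hamid₂*.
*Rashid₃*: the pronoun c-commands this R-expression → coindexation would violate Principle C on *Rashid₃*.
*Marcus₄*: the pronoun c-commands this R-expression → coindexation would violate Principle C on *Marcus₄*.
*Omar₅*: the pronoun c-commands this R-expression → coindexation would violate Principle C on *Omar₅*.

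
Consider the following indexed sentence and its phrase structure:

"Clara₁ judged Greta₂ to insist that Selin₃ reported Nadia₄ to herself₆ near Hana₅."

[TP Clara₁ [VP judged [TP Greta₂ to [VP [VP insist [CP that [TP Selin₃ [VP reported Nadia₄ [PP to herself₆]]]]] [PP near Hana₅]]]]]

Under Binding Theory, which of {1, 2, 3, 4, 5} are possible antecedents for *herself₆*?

{3, 4}

*herself* is an anaphor, so Principle A applies: it must be bound in its binding domain.
Binding domain of *herself₆*: the embedded TP, whose subject is Selin₃.
*Clara₁* c-commands the anaphor but is outside its binding domain → cannot satisfy Principle A.
*Greta₂* c-commands the anaphor but is outside its binding domain → cannot satisfy Principle A.
*Selin₃* c-commands the anaphor within its binding domain → licit binder.
*Nadia₄* c-commands the anaphor within its binding domain → licit binder.
*Hana₅* does not c-command the anaphor → cannot bind it.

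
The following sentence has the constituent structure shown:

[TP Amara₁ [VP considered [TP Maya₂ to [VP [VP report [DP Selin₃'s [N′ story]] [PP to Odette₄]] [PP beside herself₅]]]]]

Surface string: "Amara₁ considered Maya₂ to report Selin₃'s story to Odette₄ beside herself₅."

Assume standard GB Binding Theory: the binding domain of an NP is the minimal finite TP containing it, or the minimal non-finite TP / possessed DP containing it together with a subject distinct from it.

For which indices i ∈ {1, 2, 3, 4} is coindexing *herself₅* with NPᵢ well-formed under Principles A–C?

*herself* is an anaphor, so Principle A applies: it must be bound in its binding domain.
Binding domain of *herself₅*: the embedded TP, whose subject is Maya₂.
*Amara₁* c-commands the anaphor but is outside its binding domain → cannot satisfy Principle A.
*Maya₂* c-commands the anaphor within its binding domain → licit binder.
*Selin₃* does not c-command the anaphor → cannot bind it.
*Odette₄* does not c-command the anaphor → cannot bind it.

{2}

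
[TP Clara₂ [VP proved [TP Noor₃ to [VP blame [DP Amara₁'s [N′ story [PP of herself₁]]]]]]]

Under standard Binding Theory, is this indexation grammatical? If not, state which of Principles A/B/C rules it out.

The two coindexed NPs are *Amara₁* and *herself₁*.
*herself₁* is an anaphor; its binding domain is the possessed DP, whose subject is Amara₁. *Amara₁* c-commands it within that domain and shares its index, so Principle A is satisfied.
*Amara₁* is an R-expression; *herself₁* does not c-command it, and no other NP shares its index, so Principle C is satisfied.
All principles are respected.

grammatical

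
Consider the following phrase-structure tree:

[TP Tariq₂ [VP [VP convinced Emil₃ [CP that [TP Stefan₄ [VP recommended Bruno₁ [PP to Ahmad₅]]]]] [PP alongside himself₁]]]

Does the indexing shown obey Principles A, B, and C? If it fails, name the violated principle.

The two coindexed NPs are *Bruno₁* and *himself₁*.
*himself₁* is an anaphor. Principle A requires it to be bound within its binding domain — the matrix TP, whose subject is Tariq₂.
Within that domain it is c-commanded by *Tariq₂*, which does not share its index.
*Bruno₁* does not c-command the anaphor at all.
The anaphor is unbound in its domain → Principle A violation.

Principle A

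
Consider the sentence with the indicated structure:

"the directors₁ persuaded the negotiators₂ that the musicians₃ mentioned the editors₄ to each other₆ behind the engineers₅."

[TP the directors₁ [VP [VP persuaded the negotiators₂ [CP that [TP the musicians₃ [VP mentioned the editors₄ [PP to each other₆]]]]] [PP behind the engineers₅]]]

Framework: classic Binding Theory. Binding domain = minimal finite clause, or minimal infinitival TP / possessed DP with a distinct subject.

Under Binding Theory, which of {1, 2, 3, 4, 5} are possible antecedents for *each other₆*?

*each other* is an anaphor, so Principle A applies: it must be bound in its binding domain.
Binding domain of *each other₆*: the embedded TP, whose subject is the musicians₃.
*the directors₁* c-commands the anaphor but is outside its binding domain → cannot satisfy Principle A.
*the negotiators₂* c-commands the anaphor but is outside its binding domain → cannot satisfy Principle A.
*the musicians₃* c-commands the anaphor within its binding domain → licit binder.
*the editors₄* c-commands the anaphor within its binding domain → licit binder.
*the engineers₅* does not c-command the anaphor → cannot bind it.

{3, 4}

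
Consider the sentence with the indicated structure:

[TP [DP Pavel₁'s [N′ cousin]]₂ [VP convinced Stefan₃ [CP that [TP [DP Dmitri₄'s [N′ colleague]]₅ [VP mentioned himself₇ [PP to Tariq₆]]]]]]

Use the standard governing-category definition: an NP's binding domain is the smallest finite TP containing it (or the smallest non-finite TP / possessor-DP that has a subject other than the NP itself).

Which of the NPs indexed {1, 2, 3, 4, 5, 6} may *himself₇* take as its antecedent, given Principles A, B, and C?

*himself* is an anaphor, so Principle A applies: it must be bound in its binding domain.
Binding domain of *himself₇*: the embedded TP, whose subject is [Dmitri₄'s colleague]₅.
*Pavel₁* does not c-command the anaphor → cannot bind it.
*[Pavel₁'s cousin]₂* c-commands the anaphor but is outside its binding domain → cannot satisfy Principle A.
*Stefan₃* c-commands the anaphor but is outside its binding domain → cannot satisfy Principle A.
*Dmitri₄* does not c-command the anaphor → cannot bind it.
*[Dmitri₄'s colleague]₅* c-commands the anaphor within its binding domain → licit binder.
*Tariq₆* does not c-command the anaphor → cannot bind it.

{5}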